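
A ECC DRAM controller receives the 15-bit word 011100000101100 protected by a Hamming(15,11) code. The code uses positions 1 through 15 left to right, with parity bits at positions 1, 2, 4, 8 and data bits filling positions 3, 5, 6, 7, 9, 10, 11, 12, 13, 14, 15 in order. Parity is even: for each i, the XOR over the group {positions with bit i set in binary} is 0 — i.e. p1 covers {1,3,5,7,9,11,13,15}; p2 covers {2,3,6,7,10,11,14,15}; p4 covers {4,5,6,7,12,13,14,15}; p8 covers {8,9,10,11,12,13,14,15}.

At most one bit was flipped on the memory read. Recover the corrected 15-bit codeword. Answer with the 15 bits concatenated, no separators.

s1 (pos 1,3,5,7,9,11,13,15): 0⊕1⊕0⊕0⊕0⊕0⊕1⊕0 = 0
s2 (pos 2,3,6,7,10,11,14,15): 1⊕1⊕0⊕0⊕1⊕0⊕0⊕0 = 1
s4 (pos 4,5,6,7,12,13,14,15): 1⊕0⊕0⊕0⊕1⊕1⊕0⊕0 = 1
s8 (pos 8,9,10,11,12,13,14,15): 0⊕0⊕1⊕0⊕1⊕1⊕0⊕0 = 1
Syndrome s8…s1 = 1110 → error at position 14.
Flip position 14: 011100000101100 → 011100000101110

011100000101110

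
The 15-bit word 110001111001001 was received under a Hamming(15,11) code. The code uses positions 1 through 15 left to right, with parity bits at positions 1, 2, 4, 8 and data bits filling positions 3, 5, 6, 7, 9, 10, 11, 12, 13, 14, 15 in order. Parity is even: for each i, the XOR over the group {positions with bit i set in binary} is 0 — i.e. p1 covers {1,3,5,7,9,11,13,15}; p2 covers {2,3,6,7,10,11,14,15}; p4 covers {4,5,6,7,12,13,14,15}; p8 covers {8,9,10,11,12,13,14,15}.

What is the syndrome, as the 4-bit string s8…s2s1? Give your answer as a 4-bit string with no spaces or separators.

s1 (pos 1,3,5,7,9,11,13,15): 1⊕0⊕0⊕1⊕1⊕0⊕0⊕1 = 0
s2 (pos 2,3,6,7,10,11,14,15): 1⊕0⊕1⊕1⊕0⊕0⊕0⊕1 = 0
s4 (pos 4,5,6,7,12,13,14,15): 0⊕0⊕1⊕1⊕1⊕0⊕0⊕1 = 0
s8 (pos 8,9,10,11,12,13,14,15): 1⊕1⊕0⊕0⊕1⊕0⊕0⊕1 = 0
Syndrome s8…s1 = 0000 → no error.

0000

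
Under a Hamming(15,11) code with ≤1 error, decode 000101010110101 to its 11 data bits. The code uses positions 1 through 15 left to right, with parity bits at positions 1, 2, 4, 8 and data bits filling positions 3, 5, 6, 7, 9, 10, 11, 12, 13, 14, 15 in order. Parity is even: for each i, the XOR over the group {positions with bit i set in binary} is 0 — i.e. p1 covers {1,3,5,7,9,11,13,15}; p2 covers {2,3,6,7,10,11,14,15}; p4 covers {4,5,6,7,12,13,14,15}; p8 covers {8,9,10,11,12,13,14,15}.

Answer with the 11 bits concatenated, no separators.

s1 (pos 1,3,5,7,9,11,13,15): 0⊕0⊕0⊕0⊕0⊕1⊕1⊕1 = 1
s2 (pos 2,3,6,7,10,11,14,15): 0⊕0⊕1⊕0⊕1⊕1⊕0⊕1 = 0
s4 (pos 4,5,6,7,12,13,14,15): 1⊕0⊕1⊕0⊕0⊕1⊕0⊕1 = 0
s8 (pos 8,9,10,11,12,13,14,15): 1⊕0⊕1⊕1⊕0⊕1⊕0⊕1 = 1
Syndrome s8…s1 = 1001 → error at position 9.
Flip position 9: 000101010110101 → 000101011110101
Read data bits from positions 3,5,6,7,9,10,11,12,13,14,15: 00101110101

00101110101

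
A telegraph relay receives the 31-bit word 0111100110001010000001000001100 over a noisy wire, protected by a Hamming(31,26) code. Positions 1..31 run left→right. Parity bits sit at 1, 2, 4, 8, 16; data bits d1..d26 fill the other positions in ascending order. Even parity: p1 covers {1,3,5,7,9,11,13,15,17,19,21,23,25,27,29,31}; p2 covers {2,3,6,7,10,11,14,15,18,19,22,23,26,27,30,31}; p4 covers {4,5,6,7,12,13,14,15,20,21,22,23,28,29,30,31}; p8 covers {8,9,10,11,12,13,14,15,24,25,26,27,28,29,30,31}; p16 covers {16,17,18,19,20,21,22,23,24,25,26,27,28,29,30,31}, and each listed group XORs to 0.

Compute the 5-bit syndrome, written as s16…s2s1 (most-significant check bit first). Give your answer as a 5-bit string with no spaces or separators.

s1 (pos 1,3,5,7,9,11,13,15,17,19,21,23,25,27,29,31): 0⊕1⊕1⊕0⊕1⊕0⊕1⊕1⊕0⊕0⊕0⊕0⊕0⊕0⊕1⊕0 = 0
s2 (pos 2,3,6,7,10,11,14,15,18,19,22,23,26,27,30,31): 1⊕1⊕0⊕0⊕0⊕0⊕0⊕1⊕0⊕0⊕1⊕0⊕0⊕0⊕0⊕0 = 0
s4 (pos 4,5,6,7,12,13,14,15,20,21,22,23,28,29,30,31): 1⊕1⊕0⊕0⊕0⊕1⊕0⊕1⊕0⊕0⊕1⊕0⊕1⊕1⊕0⊕0 = 1
s8 (pos 8,9,10,11,12,13,14,15,24,25,26,27,28,29,30,31): 1⊕1⊕0⊕0⊕0⊕1⊕0⊕1⊕0⊕0⊕0⊕0⊕1⊕1⊕0⊕0 = 0
s16 (pos 16,17,18,19,20,21,22,23,24,25,26,27,28,29,30,31): 0⊕0⊕0⊕0⊕0⊕0⊕1⊕0⊕0⊕0⊕0⊕0⊕1⊕1⊕0⊕0 = 1
Syndrome s16…s1 = 10100 → error at position 20.

10100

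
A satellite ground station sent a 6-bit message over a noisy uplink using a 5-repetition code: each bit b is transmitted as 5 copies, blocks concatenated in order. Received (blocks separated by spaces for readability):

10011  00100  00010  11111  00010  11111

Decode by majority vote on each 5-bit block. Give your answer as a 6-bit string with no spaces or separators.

100101

Block 1 (10011): 3 ones → 1
Block 2 (00100): 1 one → 0
Block 3 (00010): 1 one → 0
Block 4 (11111): 5 ones → 1
Block 5 (00010): 1 one → 0
Block 6 (11111): 5 ones → 1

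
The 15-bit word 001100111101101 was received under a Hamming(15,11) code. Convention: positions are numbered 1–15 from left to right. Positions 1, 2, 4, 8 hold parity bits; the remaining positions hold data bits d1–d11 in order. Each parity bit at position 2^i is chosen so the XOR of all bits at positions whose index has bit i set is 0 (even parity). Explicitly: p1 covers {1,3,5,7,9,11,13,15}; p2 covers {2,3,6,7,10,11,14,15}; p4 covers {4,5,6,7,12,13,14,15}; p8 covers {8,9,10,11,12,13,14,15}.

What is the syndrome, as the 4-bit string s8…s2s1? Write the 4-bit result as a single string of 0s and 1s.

s1 (pos 1,3,5,7,9,11,13,15): 0⊕1⊕0⊕1⊕1⊕0⊕1⊕1 = 1
s2 (pos 2,3,6,7,10,11,14,15): 0⊕1⊕0⊕1⊕1⊕0⊕0⊕1 = 0
s4 (pos 4,5,6,7,12,13,14,15): 1⊕0⊕0⊕1⊕1⊕1⊕0⊕1 = 1
s8 (pos 8,9,10,11,12,13,14,15): 1⊕1⊕1⊕0⊕1⊕1⊕0⊕1 = 0
Syndrome s8…s1 = 0101 → error at position 5.

0101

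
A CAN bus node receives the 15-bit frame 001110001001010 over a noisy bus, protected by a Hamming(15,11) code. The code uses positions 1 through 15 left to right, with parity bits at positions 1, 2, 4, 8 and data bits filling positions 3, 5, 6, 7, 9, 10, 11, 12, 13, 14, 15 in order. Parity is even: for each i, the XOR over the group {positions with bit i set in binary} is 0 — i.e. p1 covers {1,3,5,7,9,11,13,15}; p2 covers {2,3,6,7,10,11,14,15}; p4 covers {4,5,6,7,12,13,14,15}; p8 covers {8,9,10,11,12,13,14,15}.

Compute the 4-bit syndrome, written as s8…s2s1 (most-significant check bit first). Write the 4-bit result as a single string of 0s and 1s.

s1 (pos 1,3,5,7,9,11,13,15): 0⊕1⊕1⊕0⊕1⊕0⊕0⊕0 = 1
s2 (pos 2,3,6,7,10,11,14,15): 0⊕1⊕0⊕0⊕0⊕0⊕1⊕0 = 0
s4 (pos 4,5,6,7,12,13,14,15): 1⊕1⊕0⊕0⊕1⊕0⊕1⊕0 = 0
s8 (pos 8,9,10,11,12,13,14,15): 0⊕1⊕0⊕0⊕1⊕0⊕1⊕0 = 1
Syndrome s8…s1 = 1001 → error at position 9.

1001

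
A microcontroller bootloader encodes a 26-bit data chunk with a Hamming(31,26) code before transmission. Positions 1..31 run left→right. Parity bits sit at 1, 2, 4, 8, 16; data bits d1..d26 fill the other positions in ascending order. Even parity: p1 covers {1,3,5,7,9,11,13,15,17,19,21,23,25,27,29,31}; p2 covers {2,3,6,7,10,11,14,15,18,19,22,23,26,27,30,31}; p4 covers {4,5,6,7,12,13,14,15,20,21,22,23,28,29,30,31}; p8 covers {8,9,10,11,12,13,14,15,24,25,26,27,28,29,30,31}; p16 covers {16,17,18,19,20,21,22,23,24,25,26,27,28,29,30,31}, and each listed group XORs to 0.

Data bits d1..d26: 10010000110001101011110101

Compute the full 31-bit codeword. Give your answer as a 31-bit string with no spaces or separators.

0011001000001101001101011110101

Place data at non-parity positions: p1 p2 1 p4 0 0 1 p8 0 0 0 0 1 1 0 p16 0 0 1 1 0 1 0 1 1 1 1 0 1 0 1
p1 (pos 1,3,5,7,9,11,13,15,17,19,21,23,25,27,29,31): XOR of data positions = 1⊕0⊕1⊕0⊕0⊕1⊕0⊕0⊕1⊕0⊕0⊕1⊕1⊕1⊕1 = 0
p2 (pos 2,3,6,7,10,11,14,15,18,19,22,23,26,27,30,31): XOR of data positions = 1⊕0⊕1⊕0⊕0⊕1⊕0⊕0⊕1⊕1⊕0⊕1⊕1⊕0⊕1 = 0
p4 (pos 4,5,6,7,12,13,14,15,20,21,22,23,28,29,30,31): XOR of data positions = 0⊕0⊕1⊕0⊕1⊕1⊕0⊕1⊕0⊕1⊕0⊕0⊕1⊕0⊕1 = 1
p8 (pos 8,9,10,11,12,13,14,15,24,25,26,27,28,29,30,31): XOR of data positions = 0⊕0⊕0⊕0⊕1⊕1⊕0⊕1⊕1⊕1⊕1⊕0⊕1⊕0⊕1 = 0
p16 (pos 16,17,18,19,20,21,22,23,24,25,26,27,28,29,30,31): XOR of data positions = 0⊕0⊕1⊕1⊕0⊕1⊕0⊕1⊕1⊕1⊕1⊕0⊕1⊕0⊕1 = 1
Codeword: 0011001000001101001101011110101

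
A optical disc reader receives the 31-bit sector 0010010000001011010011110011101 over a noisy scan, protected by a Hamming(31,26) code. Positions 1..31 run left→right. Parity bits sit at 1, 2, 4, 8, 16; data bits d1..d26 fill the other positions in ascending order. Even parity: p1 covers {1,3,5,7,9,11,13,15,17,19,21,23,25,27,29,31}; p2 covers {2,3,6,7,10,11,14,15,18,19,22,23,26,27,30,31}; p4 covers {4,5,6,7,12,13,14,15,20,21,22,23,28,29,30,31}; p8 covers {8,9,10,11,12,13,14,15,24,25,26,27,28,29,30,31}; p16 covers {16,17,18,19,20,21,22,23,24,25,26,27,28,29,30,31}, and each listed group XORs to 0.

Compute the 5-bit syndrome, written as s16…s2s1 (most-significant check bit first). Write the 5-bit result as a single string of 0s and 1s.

01100

s1 (pos 1,3,5,7,9,11,13,15,17,19,21,23,25,27,29,31): 0⊕1⊕0⊕0⊕0⊕0⊕1⊕1⊕0⊕0⊕1⊕1⊕0⊕1⊕1⊕1 = 0
s2 (pos 2,3,6,7,10,11,14,15,18,19,22,23,26,27,30,31): 0⊕1⊕1⊕0⊕0⊕0⊕0⊕1⊕1⊕0⊕1⊕1⊕0⊕1⊕0⊕1 = 0
s4 (pos 4,5,6,7,12,13,14,15,20,21,22,23,28,29,30,31): 0⊕0⊕1⊕0⊕0⊕1⊕0⊕1⊕0⊕1⊕1⊕1⊕1⊕1⊕0⊕1 = 1
s8 (pos 8,9,10,11,12,13,14,15,24,25,26,27,28,29,30,31): 0⊕0⊕0⊕0⊕0⊕1⊕0⊕1⊕1⊕0⊕0⊕1⊕1⊕1⊕0⊕1 = 1
s16 (pos 16,17,18,19,20,21,22,23,24,25,26,27,28,29,30,31): 1⊕0⊕1⊕0⊕0⊕1⊕1⊕1⊕1⊕0⊕0⊕1⊕1⊕1⊕0⊕1 = 0
Syndrome s16…s1 = 01100 → error at position 12.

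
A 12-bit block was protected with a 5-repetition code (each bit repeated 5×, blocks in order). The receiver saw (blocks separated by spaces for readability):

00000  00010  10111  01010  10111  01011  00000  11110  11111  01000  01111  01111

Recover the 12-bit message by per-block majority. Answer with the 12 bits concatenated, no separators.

Block 1 (00000): 0 ones → 0
Block 2 (00010): 1 one → 0
Block 3 (10111): 4 ones → 1
Block 4 (01010): 2 ones → 0
Block 5 (10111): 4 ones → 1
Block 6 (01011): 3 ones → 1
Block 7 (00000): 0 ones → 0
Block 8 (11110): 4 ones → 1
Block 9 (11111): 5 ones → 1
Block 10 (01000): 1 one → 0
Block 11 (01111): 4 ones → 1
Block 12 (01111): 4 ones → 1

001011011011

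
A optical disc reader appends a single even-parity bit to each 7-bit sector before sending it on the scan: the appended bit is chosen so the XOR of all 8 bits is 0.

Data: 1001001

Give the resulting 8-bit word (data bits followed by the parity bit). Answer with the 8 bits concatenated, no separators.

10010011

XOR of the 7 data bits: 1⊕0⊕0⊕1⊕0⊕0⊕1 = 1
Parity bit = 1 (so all 8 bits XOR to 0).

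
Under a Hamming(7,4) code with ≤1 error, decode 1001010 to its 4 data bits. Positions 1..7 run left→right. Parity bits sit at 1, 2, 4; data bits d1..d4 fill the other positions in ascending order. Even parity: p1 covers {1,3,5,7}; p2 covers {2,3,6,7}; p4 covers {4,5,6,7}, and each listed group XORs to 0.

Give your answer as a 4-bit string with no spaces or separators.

1010

s1 (pos 1,3,5,7): 1⊕0⊕0⊕0 = 1
s2 (pos 2,3,6,7): 0⊕0⊕1⊕0 = 1
s4 (pos 4,5,6,7): 1⊕0⊕1⊕0 = 0
Syndrome s4…s1 = 011 → error at position 3.
Flip position 3: 1001010 → 1011010
Read data bits from positions 3,5,6,7: 1010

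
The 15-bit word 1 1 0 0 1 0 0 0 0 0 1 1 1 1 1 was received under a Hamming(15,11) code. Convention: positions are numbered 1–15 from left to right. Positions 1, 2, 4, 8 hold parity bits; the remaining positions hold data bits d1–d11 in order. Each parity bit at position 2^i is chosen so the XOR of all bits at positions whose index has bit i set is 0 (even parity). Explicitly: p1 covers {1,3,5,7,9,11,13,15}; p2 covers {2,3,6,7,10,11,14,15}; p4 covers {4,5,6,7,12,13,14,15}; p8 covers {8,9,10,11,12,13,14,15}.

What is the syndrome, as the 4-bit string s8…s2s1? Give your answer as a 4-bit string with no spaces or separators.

1101

s1 (pos 1,3,5,7,9,11,13,15): 1⊕0⊕1⊕0⊕0⊕1⊕1⊕1 = 1
s2 (pos 2,3,6,7,10,11,14,15): 1⊕0⊕0⊕0⊕0⊕1⊕1⊕1 = 0
s4 (pos 4,5,6,7,12,13,14,15): 0⊕1⊕0⊕0⊕1⊕1⊕1⊕1 = 1
s8 (pos 8,9,10,11,12,13,14,15): 0⊕0⊕0⊕1⊕1⊕1⊕1⊕1 = 1
Syndrome s8…s1 = 1101 → error at position 13.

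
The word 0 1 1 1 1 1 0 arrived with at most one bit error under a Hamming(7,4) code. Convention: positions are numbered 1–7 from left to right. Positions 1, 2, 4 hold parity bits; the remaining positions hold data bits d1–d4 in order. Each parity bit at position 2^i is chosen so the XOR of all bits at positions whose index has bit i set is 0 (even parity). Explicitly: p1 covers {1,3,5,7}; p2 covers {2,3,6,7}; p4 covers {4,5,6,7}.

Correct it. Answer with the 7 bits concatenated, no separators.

s1 (pos 1,3,5,7): 0⊕1⊕1⊕0 = 0
s2 (pos 2,3,6,7): 1⊕1⊕1⊕0 = 1
s4 (pos 4,5,6,7): 1⊕1⊕1⊕0 = 1
Syndrome s4…s1 = 110 → error at position 6.
Flip position 6: 0111110 → 0111100

0111100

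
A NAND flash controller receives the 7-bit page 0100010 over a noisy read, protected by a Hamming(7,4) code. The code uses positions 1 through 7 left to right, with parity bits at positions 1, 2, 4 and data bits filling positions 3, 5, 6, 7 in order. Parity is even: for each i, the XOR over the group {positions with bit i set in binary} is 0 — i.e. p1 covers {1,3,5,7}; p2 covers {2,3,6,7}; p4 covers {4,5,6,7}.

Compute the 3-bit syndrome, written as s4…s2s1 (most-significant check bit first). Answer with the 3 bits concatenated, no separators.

s1 (pos 1,3,5,7): 0⊕0⊕0⊕0 = 0
s2 (pos 2,3,6,7): 1⊕0⊕1⊕0 = 0
s4 (pos 4,5,6,7): 0⊕0⊕1⊕0 = 1
Syndrome s4…s1 = 100 → error at position 4.

100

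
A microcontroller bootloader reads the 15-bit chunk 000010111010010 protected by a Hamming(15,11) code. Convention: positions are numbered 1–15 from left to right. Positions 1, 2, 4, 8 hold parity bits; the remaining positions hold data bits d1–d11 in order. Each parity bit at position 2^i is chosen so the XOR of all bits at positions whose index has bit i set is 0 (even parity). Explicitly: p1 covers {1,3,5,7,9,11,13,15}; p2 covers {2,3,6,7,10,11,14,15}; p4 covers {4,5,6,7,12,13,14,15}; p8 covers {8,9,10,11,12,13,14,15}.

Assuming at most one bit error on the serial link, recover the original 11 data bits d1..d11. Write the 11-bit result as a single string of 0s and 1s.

01111010010

s1 (pos 1,3,5,7,9,11,13,15): 0⊕0⊕1⊕1⊕1⊕1⊕0⊕0 = 0
s2 (pos 2,3,6,7,10,11,14,15): 0⊕0⊕0⊕1⊕0⊕1⊕1⊕0 = 1
s4 (pos 4,5,6,7,12,13,14,15): 0⊕1⊕0⊕1⊕0⊕0⊕1⊕0 = 1
s8 (pos 8,9,10,11,12,13,14,15): 1⊕1⊕0⊕1⊕0⊕0⊕1⊕0 = 0
Syndrome s8…s1 = 0110 → error at position 6.
Flip position 6: 000010111010010 → 000011111010010
Read data bits from positions 3,5,6,7,9,10,11,12,13,14,15: 01111010010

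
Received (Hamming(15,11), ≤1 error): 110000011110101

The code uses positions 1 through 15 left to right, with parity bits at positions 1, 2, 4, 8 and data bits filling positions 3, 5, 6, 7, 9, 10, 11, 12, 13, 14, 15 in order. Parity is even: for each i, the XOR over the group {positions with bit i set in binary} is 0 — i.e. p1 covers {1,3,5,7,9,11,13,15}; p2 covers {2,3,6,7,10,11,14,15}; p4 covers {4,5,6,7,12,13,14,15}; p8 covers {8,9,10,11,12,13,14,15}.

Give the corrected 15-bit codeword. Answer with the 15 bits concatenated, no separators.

s1 (pos 1,3,5,7,9,11,13,15): 1⊕0⊕0⊕0⊕1⊕1⊕1⊕1 = 1
s2 (pos 2,3,6,7,10,11,14,15): 1⊕0⊕0⊕0⊕1⊕1⊕0⊕1 = 0
s4 (pos 4,5,6,7,12,13,14,15): 0⊕0⊕0⊕0⊕0⊕1⊕0⊕1 = 0
s8 (pos 8,9,10,11,12,13,14,15): 1⊕1⊕1⊕1⊕0⊕1⊕0⊕1 = 0
Syndrome s8…s1 = 0001 → error at position 1.
Flip position 1: 110000011110101 → 010000011110101

010000011110101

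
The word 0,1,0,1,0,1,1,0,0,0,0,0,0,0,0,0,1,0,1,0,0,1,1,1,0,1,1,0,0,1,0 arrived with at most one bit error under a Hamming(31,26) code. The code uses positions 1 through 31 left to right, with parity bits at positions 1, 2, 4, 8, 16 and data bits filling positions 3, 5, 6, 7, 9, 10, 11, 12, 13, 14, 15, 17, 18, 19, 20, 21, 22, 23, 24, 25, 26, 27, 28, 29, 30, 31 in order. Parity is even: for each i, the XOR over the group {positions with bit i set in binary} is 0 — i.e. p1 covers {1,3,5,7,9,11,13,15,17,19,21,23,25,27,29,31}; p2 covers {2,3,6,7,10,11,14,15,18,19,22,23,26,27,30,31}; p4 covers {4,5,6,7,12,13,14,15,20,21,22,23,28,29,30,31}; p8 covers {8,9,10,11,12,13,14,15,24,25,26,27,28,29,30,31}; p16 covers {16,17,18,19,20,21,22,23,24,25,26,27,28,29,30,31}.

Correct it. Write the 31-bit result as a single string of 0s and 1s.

0111011000000000101001110110010

s1 (pos 1,3,5,7,9,11,13,15,17,19,21,23,25,27,29,31): 0⊕0⊕0⊕1⊕0⊕0⊕0⊕0⊕1⊕1⊕0⊕1⊕0⊕1⊕0⊕0 = 1
s2 (pos 2,3,6,7,10,11,14,15,18,19,22,23,26,27,30,31): 1⊕0⊕1⊕1⊕0⊕0⊕0⊕0⊕0⊕1⊕1⊕1⊕1⊕1⊕1⊕0 = 1
s4 (pos 4,5,6,7,12,13,14,15,20,21,22,23,28,29,30,31): 1⊕0⊕1⊕1⊕0⊕0⊕0⊕0⊕0⊕0⊕1⊕1⊕0⊕0⊕1⊕0 = 0
s8 (pos 8,9,10,11,12,13,14,15,24,25,26,27,28,29,30,31): 0⊕0⊕0⊕0⊕0⊕0⊕0⊕0⊕1⊕0⊕1⊕1⊕0⊕0⊕1⊕0 = 0
s16 (pos 16,17,18,19,20,21,22,23,24,25,26,27,28,29,30,31): 0⊕1⊕0⊕1⊕0⊕0⊕1⊕1⊕1⊕0⊕1⊕1⊕0⊕0⊕1⊕0 = 0
Syndrome s16…s1 = 00011 → error at position 3.
Flip position 3: 0101011000000000101001110110010 → 0111011000000000101001110110010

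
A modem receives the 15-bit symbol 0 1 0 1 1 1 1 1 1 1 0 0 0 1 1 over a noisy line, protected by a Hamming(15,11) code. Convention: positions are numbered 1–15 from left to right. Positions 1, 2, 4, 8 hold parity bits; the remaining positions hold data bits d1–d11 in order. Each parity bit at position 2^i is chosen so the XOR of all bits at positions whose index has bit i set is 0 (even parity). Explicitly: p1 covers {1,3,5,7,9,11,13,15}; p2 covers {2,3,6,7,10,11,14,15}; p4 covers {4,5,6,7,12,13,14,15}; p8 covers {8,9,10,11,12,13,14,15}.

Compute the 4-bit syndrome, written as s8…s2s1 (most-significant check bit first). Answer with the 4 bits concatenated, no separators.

s1 (pos 1,3,5,7,9,11,13,15): 0⊕0⊕1⊕1⊕1⊕0⊕0⊕1 = 0
s2 (pos 2,3,6,7,10,11,14,15): 1⊕0⊕1⊕1⊕1⊕0⊕1⊕1 = 0
s4 (pos 4,5,6,7,12,13,14,15): 1⊕1⊕1⊕1⊕0⊕0⊕1⊕1 = 0
s8 (pos 8,9,10,11,12,13,14,15): 1⊕1⊕1⊕0⊕0⊕0⊕1⊕1 = 1
Syndrome s8…s1 = 1000 → error at position 8.

1000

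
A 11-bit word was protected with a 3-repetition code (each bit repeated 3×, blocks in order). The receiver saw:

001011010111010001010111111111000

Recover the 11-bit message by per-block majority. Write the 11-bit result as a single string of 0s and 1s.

01010001110

Block 1 (001): 1 one → 0
Block 2 (011): 2 ones → 1
Block 3 (010): 1 one → 0
Block 4 (111): 3 ones → 1
Block 5 (010): 1 one → 0
Block 6 (001): 1 one → 0
Block 7 (010): 1 one → 0
Block 8 (111): 3 ones → 1
Block 9 (111): 3 ones → 1
Block 10 (111): 3 ones → 1
Block 11 (000): 0 ones → 0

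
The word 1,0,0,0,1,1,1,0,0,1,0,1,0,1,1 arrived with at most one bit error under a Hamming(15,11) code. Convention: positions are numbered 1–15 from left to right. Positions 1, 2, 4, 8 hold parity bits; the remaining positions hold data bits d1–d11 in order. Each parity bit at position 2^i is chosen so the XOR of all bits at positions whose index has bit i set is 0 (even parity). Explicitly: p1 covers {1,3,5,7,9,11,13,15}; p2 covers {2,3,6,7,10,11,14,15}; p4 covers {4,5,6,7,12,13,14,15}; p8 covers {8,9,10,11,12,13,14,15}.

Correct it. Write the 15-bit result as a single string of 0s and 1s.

110011100101011

s1 (pos 1,3,5,7,9,11,13,15): 1⊕0⊕1⊕1⊕0⊕0⊕0⊕1 = 0
s2 (pos 2,3,6,7,10,11,14,15): 0⊕0⊕1⊕1⊕1⊕0⊕1⊕1 = 1
s4 (pos 4,5,6,7,12,13,14,15): 0⊕1⊕1⊕1⊕1⊕0⊕1⊕1 = 0
s8 (pos 8,9,10,11,12,13,14,15): 0⊕0⊕1⊕0⊕1⊕0⊕1⊕1 = 0
Syndrome s8…s1 = 0010 → error at position 2.
Flip position 2: 100011100101011 → 110011100101011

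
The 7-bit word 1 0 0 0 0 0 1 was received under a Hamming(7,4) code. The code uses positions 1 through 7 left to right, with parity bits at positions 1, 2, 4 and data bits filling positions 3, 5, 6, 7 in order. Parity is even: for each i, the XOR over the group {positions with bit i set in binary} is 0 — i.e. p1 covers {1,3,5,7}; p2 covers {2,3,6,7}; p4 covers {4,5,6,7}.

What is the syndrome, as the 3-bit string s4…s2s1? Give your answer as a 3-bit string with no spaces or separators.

110

s1 (pos 1,3,5,7): 1⊕0⊕0⊕1 = 0
s2 (pos 2,3,6,7): 0⊕0⊕0⊕1 = 1
s4 (pos 4,5,6,7): 0⊕0⊕0⊕1 = 1
Syndrome s4…s1 = 110 → error at position 6.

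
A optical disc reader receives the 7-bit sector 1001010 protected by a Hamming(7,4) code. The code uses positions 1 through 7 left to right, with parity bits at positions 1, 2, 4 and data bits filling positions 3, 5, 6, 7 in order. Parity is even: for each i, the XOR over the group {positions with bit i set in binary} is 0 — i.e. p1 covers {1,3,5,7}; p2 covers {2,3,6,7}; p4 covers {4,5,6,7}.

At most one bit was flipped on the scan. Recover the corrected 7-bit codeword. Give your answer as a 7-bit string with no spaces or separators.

1011010

s1 (pos 1,3,5,7): 1⊕0⊕0⊕0 = 1
s2 (pos 2,3,6,7): 0⊕0⊕1⊕0 = 1
s4 (pos 4,5,6,7): 1⊕0⊕1⊕0 = 0
Syndrome s4…s1 = 011 → error at position 3.
Flip position 3: 1001010 → 1011010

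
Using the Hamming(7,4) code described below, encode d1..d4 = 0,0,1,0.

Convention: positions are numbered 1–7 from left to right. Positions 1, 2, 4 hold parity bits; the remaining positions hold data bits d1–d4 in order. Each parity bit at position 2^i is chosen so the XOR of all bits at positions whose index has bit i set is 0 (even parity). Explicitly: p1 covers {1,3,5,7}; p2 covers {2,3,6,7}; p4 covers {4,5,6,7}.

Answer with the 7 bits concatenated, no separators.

0101010

Place data at non-parity positions: p1 p2 0 p4 0 1 0
p1 (pos 1,3,5,7): XOR of data positions = 0⊕0⊕0 = 0
p2 (pos 2,3,6,7): XOR of data positions = 0⊕1⊕0 = 1
p4 (pos 4,5,6,7): XOR of data positions = 0⊕1⊕0 = 1
Codeword: 0101010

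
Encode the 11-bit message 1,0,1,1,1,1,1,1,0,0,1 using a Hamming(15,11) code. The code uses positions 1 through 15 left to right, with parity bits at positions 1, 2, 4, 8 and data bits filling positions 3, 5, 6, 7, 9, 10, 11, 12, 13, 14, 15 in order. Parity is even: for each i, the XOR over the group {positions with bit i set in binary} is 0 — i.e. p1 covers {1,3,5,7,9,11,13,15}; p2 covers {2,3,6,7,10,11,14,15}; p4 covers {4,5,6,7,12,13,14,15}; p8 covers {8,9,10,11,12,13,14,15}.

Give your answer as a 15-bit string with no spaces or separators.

101001111111001

Place data at non-parity positions: p1 p2 1 p4 0 1 1 p8 1 1 1 1 0 0 1
p1 (pos 1,3,5,7,9,11,13,15): XOR of data positions = 1⊕0⊕1⊕1⊕1⊕0⊕1 = 1
p2 (pos 2,3,6,7,10,11,14,15): XOR of data positions = 1⊕1⊕1⊕1⊕1⊕0⊕1 = 0
p4 (pos 4,5,6,7,12,13,14,15): XOR of data positions = 0⊕1⊕1⊕1⊕0⊕0⊕1 = 0
p8 (pos 8,9,10,11,12,13,14,15): XOR of data positions = 1⊕1⊕1⊕1⊕0⊕0⊕1 = 1
Codeword: 101001111111001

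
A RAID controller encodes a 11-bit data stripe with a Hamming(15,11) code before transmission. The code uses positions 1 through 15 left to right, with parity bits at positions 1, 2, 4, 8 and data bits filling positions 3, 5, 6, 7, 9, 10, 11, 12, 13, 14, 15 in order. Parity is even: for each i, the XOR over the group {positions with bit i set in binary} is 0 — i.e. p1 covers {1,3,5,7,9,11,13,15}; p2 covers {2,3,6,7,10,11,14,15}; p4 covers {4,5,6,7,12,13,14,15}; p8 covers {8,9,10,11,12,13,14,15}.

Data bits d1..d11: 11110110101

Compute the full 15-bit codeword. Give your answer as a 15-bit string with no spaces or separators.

Place data at non-parity positions: p1 p2 1 p4 1 1 1 p8 0 1 1 0 1 0 1
p1 (pos 1,3,5,7,9,11,13,15): XOR of data positions = 1⊕1⊕1⊕0⊕1⊕1⊕1 = 0
p2 (pos 2,3,6,7,10,11,14,15): XOR of data positions = 1⊕1⊕1⊕1⊕1⊕0⊕1 = 0
p4 (pos 4,5,6,7,12,13,14,15): XOR of data positions = 1⊕1⊕1⊕0⊕1⊕0⊕1 = 1
p8 (pos 8,9,10,11,12,13,14,15): XOR of data positions = 0⊕1⊕1⊕0⊕1⊕0⊕1 = 0
Codeword: 001111100110101

001111100110101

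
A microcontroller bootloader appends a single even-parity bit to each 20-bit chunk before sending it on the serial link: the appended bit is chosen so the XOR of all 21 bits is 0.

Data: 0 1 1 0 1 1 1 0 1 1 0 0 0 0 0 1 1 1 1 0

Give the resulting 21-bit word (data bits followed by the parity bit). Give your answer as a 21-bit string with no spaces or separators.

XOR of the 20 data bits: 0⊕1⊕1⊕0⊕1⊕1⊕1⊕0⊕1⊕1⊕0⊕0⊕0⊕0⊕0⊕1⊕1⊕1⊕1⊕0 = 1
Parity bit = 1 (so all 21 bits XOR to 0).

011011101100000111101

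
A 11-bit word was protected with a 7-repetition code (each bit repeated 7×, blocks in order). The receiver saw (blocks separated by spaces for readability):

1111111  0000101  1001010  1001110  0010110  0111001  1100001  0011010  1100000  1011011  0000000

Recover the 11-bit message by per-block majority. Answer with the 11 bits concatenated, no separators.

10010100010

Block 1 (1111111): 7 ones → 1
Block 2 (0000101): 2 ones → 0
Block 3 (1001010): 3 ones → 0
Block 4 (1001110): 4 ones → 1
Block 5 (0010110): 3 ones → 0
Block 6 (0111001): 4 ones → 1
Block 7 (1100001): 3 ones → 0
Block 8 (0011010): 3 ones → 0
Block 9 (1100000): 2 ones → 0
Block 10 (1011011): 5 ones → 1
Block 11 (0000000): 0 ones → 0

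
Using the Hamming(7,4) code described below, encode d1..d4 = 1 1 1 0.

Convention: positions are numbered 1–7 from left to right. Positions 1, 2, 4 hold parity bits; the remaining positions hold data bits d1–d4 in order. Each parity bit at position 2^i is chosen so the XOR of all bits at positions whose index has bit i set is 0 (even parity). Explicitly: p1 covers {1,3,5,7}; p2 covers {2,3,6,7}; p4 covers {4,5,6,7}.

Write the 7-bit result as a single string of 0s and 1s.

0010110

Place data at non-parity positions: p1 p2 1 p4 1 1 0
p1 (pos 1,3,5,7): XOR of data positions = 1⊕1⊕0 = 0
p2 (pos 2,3,6,7): XOR of data positions = 1⊕1⊕0 = 0
p4 (pos 4,5,6,7): XOR of data positions = 1⊕1⊕0 = 0
Codeword: 0010110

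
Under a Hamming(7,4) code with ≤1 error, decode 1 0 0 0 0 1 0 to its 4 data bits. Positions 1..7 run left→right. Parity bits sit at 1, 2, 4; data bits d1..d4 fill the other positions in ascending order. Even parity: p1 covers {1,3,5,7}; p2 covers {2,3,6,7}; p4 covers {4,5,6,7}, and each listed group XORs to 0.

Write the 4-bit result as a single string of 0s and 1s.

s1 (pos 1,3,5,7): 1⊕0⊕0⊕0 = 1
s2 (pos 2,3,6,7): 0⊕0⊕1⊕0 = 1
s4 (pos 4,5,6,7): 0⊕0⊕1⊕0 = 1
Syndrome s4…s1 = 111 → error at position 7.
Flip position 7: 1000010 → 1000011
Read data bits from positions 3,5,6,7: 0011

0011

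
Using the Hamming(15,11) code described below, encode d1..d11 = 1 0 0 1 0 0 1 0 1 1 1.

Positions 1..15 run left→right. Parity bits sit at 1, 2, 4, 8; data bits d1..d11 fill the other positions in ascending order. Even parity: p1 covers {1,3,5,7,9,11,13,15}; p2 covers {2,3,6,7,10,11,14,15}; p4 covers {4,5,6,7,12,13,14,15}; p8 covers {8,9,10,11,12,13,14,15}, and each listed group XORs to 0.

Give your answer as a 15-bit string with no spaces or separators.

111000100010111

Place data at non-parity positions: p1 p2 1 p4 0 0 1 p8 0 0 1 0 1 1 1
p1 (pos 1,3,5,7,9,11,13,15): XOR of data positions = 1⊕0⊕1⊕0⊕1⊕1⊕1 = 1
p2 (pos 2,3,6,7,10,11,14,15): XOR of data positions = 1⊕0⊕1⊕0⊕1⊕1⊕1 = 1
p4 (pos 4,5,6,7,12,13,14,15): XOR of data positions = 0⊕0⊕1⊕0⊕1⊕1⊕1 = 0
p8 (pos 8,9,10,11,12,13,14,15): XOR of data positions = 0⊕0⊕1⊕0⊕1⊕1⊕1 = 0
Codeword: 111000100010111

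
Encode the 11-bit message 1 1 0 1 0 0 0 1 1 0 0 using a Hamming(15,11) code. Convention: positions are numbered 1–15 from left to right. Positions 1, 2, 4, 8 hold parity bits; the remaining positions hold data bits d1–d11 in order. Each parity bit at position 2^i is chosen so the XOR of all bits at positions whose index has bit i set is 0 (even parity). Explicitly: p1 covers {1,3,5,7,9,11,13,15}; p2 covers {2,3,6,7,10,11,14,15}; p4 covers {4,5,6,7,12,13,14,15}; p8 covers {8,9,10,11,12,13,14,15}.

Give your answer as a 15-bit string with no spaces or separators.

001010100001100

Place data at non-parity positions: p1 p2 1 p4 1 0 1 p8 0 0 0 1 1 0 0
p1 (pos 1,3,5,7,9,11,13,15): XOR of data positions = 1⊕1⊕1⊕0⊕0⊕1⊕0 = 0
p2 (pos 2,3,6,7,10,11,14,15): XOR of data positions = 1⊕0⊕1⊕0⊕0⊕0⊕0 = 0
p4 (pos 4,5,6,7,12,13,14,15): XOR of data positions = 1⊕0⊕1⊕1⊕1⊕0⊕0 = 0
p8 (pos 8,9,10,11,12,13,14,15): XOR of data positions = 0⊕0⊕0⊕1⊕1⊕0⊕0 = 0
Codeword: 001010100001100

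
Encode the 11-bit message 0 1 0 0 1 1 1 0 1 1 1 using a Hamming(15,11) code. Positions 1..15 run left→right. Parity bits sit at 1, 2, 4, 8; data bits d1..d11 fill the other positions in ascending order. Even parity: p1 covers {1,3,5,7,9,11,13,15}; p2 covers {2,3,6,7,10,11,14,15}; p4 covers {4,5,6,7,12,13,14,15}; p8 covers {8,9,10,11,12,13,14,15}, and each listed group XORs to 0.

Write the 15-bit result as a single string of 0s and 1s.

100010001110111

Place data at non-parity positions: p1 p2 0 p4 1 0 0 p8 1 1 1 0 1 1 1
p1 (pos 1,3,5,7,9,11,13,15): XOR of data positions = 0⊕1⊕0⊕1⊕1⊕1⊕1 = 1
p2 (pos 2,3,6,7,10,11,14,15): XOR of data positions = 0⊕0⊕0⊕1⊕1⊕1⊕1 = 0
p4 (pos 4,5,6,7,12,13,14,15): XOR of data positions = 1⊕0⊕0⊕0⊕1⊕1⊕1 = 0
p8 (pos 8,9,10,11,12,13,14,15): XOR of data positions = 1⊕1⊕1⊕0⊕1⊕1⊕1 = 0
Codeword: 100010001110111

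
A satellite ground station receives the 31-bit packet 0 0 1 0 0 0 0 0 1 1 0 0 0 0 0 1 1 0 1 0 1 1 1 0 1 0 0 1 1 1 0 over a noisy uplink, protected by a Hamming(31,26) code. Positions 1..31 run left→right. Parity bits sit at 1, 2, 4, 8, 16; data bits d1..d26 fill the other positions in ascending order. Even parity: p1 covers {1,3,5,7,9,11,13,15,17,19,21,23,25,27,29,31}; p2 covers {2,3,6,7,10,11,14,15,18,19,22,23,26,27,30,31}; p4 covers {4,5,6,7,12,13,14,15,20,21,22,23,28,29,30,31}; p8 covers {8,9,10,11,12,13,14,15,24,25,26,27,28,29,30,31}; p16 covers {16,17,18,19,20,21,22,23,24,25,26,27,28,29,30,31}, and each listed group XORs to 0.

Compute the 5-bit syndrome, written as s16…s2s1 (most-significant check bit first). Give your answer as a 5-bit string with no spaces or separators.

00000

s1 (pos 1,3,5,7,9,11,13,15,17,19,21,23,25,27,29,31): 0⊕1⊕0⊕0⊕1⊕0⊕0⊕0⊕1⊕1⊕1⊕1⊕1⊕0⊕1⊕0 = 0
s2 (pos 2,3,6,7,10,11,14,15,18,19,22,23,26,27,30,31): 0⊕1⊕0⊕0⊕1⊕0⊕0⊕0⊕0⊕1⊕1⊕1⊕0⊕0⊕1⊕0 = 0
s4 (pos 4,5,6,7,12,13,14,15,20,21,22,23,28,29,30,31): 0⊕0⊕0⊕0⊕0⊕0⊕0⊕0⊕0⊕1⊕1⊕1⊕1⊕1⊕1⊕0 = 0
s8 (pos 8,9,10,11,12,13,14,15,24,25,26,27,28,29,30,31): 0⊕1⊕1⊕0⊕0⊕0⊕0⊕0⊕0⊕1⊕0⊕0⊕1⊕1⊕1⊕0 = 0
s16 (pos 16,17,18,19,20,21,22,23,24,25,26,27,28,29,30,31): 1⊕1⊕0⊕1⊕0⊕1⊕1⊕1⊕0⊕1⊕0⊕0⊕1⊕1⊕1⊕0 = 0
Syndrome s16…s1 = 00000 → no error.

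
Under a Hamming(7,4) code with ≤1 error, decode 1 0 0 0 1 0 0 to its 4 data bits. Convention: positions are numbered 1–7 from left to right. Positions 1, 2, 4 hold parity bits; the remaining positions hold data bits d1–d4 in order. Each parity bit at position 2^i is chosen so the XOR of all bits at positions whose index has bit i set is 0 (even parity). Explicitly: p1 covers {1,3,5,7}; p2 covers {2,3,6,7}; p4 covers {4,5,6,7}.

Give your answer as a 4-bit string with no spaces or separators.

s1 (pos 1,3,5,7): 1⊕0⊕1⊕0 = 0
s2 (pos 2,3,6,7): 0⊕0⊕0⊕0 = 0
s4 (pos 4,5,6,7): 0⊕1⊕0⊕0 = 1
Syndrome s4…s1 = 100 → error at position 4.
Flip position 4: 1000100 → 1001100
Read data bits from positions 3,5,6,7: 0100

0100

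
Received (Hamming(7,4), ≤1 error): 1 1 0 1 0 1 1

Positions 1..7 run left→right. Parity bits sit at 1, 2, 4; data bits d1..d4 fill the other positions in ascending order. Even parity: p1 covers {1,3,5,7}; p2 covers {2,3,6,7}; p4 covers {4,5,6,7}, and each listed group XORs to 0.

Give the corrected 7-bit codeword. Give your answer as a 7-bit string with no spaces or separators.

s1 (pos 1,3,5,7): 1⊕0⊕0⊕1 = 0
s2 (pos 2,3,6,7): 1⊕0⊕1⊕1 = 1
s4 (pos 4,5,6,7): 1⊕0⊕1⊕1 = 1
Syndrome s4…s1 = 110 → error at position 6.
Flip position 6: 1101011 → 1101001

1101001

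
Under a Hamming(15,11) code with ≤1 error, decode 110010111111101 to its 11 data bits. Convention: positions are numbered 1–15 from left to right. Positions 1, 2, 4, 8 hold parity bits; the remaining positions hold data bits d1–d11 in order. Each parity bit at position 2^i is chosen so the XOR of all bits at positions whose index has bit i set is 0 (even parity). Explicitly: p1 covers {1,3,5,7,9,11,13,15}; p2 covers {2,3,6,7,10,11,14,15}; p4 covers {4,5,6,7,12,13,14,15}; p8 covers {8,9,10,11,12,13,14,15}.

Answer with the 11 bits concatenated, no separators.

s1 (pos 1,3,5,7,9,11,13,15): 1⊕0⊕1⊕1⊕1⊕1⊕1⊕1 = 1
s2 (pos 2,3,6,7,10,11,14,15): 1⊕0⊕0⊕1⊕1⊕1⊕0⊕1 = 1
s4 (pos 4,5,6,7,12,13,14,15): 0⊕1⊕0⊕1⊕1⊕1⊕0⊕1 = 1
s8 (pos 8,9,10,11,12,13,14,15): 1⊕1⊕1⊕1⊕1⊕1⊕0⊕1 = 1
Syndrome s8…s1 = 1111 → error at position 15.
Flip position 15: 110010111111101 → 110010111111100
Read data bits from positions 3,5,6,7,9,10,11,12,13,14,15: 01011111100

01011111100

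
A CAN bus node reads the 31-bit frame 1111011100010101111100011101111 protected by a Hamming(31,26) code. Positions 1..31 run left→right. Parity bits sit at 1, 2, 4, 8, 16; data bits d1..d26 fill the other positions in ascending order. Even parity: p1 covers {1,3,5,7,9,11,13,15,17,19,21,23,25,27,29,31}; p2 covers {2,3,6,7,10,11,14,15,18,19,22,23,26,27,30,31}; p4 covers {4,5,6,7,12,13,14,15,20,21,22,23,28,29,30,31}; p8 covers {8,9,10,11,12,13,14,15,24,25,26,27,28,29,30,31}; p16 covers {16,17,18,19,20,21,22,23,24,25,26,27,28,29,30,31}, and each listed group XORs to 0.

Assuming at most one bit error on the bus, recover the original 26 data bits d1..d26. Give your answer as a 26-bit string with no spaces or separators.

10110001010111100011101111

s1 (pos 1,3,5,7,9,11,13,15,17,19,21,23,25,27,29,31): 1⊕1⊕0⊕1⊕0⊕0⊕0⊕0⊕1⊕1⊕0⊕0⊕1⊕0⊕1⊕1 = 0
s2 (pos 2,3,6,7,10,11,14,15,18,19,22,23,26,27,30,31): 1⊕1⊕1⊕1⊕0⊕0⊕1⊕0⊕1⊕1⊕0⊕0⊕1⊕0⊕1⊕1 = 0
s4 (pos 4,5,6,7,12,13,14,15,20,21,22,23,28,29,30,31): 1⊕0⊕1⊕1⊕1⊕0⊕1⊕0⊕1⊕0⊕0⊕0⊕1⊕1⊕1⊕1 = 0
s8 (pos 8,9,10,11,12,13,14,15,24,25,26,27,28,29,30,31): 1⊕0⊕0⊕0⊕1⊕0⊕1⊕0⊕1⊕1⊕1⊕0⊕1⊕1⊕1⊕1 = 0
s16 (pos 16,17,18,19,20,21,22,23,24,25,26,27,28,29,30,31): 1⊕1⊕1⊕1⊕1⊕0⊕0⊕0⊕1⊕1⊕1⊕0⊕1⊕1⊕1⊕1 = 0
Syndrome s16…s1 = 00000 → no error.
Read data bits from positions 3,5,6,7,9,10,11,12,13,14,15,17,18,19,20,21,22,23,24,25,26,27,28,29,30,31: 10110001010111100011101111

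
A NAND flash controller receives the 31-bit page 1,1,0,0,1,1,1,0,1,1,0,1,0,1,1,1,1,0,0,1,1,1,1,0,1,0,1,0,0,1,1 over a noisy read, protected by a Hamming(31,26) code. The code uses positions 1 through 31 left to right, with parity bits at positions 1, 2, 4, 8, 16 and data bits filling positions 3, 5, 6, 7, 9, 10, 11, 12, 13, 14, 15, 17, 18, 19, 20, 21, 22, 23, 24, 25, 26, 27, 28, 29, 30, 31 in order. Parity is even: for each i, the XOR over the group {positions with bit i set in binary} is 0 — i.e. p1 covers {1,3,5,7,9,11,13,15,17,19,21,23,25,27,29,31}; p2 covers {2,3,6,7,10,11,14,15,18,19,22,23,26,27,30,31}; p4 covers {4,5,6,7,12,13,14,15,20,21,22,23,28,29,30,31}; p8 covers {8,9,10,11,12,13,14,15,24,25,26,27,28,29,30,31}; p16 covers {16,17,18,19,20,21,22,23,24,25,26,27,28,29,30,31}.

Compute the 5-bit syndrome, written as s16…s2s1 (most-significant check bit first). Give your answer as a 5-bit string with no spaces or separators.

01011

s1 (pos 1,3,5,7,9,11,13,15,17,19,21,23,25,27,29,31): 1⊕0⊕1⊕1⊕1⊕0⊕0⊕1⊕1⊕0⊕1⊕1⊕1⊕1⊕0⊕1 = 1
s2 (pos 2,3,6,7,10,11,14,15,18,19,22,23,26,27,30,31): 1⊕0⊕1⊕1⊕1⊕0⊕1⊕1⊕0⊕0⊕1⊕1⊕0⊕1⊕1⊕1 = 1
s4 (pos 4,5,6,7,12,13,14,15,20,21,22,23,28,29,30,31): 0⊕1⊕1⊕1⊕1⊕0⊕1⊕1⊕1⊕1⊕1⊕1⊕0⊕0⊕1⊕1 = 0
s8 (pos 8,9,10,11,12,13,14,15,24,25,26,27,28,29,30,31): 0⊕1⊕1⊕0⊕1⊕0⊕1⊕1⊕0⊕1⊕0⊕1⊕0⊕0⊕1⊕1 = 1
s16 (pos 16,17,18,19,20,21,22,23,24,25,26,27,28,29,30,31): 1⊕1⊕0⊕0⊕1⊕1⊕1⊕1⊕0⊕1⊕0⊕1⊕0⊕0⊕1⊕1 = 0
Syndrome s16…s1 = 01011 → error at position 11.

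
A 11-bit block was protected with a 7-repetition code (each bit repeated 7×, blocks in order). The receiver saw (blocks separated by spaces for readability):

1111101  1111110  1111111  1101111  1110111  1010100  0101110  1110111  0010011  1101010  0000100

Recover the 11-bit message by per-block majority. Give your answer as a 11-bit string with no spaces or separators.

11111011010

Block 1 (1111101): 6 ones → 1
Block 2 (1111110): 6 ones → 1
Block 3 (1111111): 7 ones → 1
Block 4 (1101111): 6 ones → 1
Block 5 (1110111): 6 ones → 1
Block 6 (1010100): 3 ones → 0
Block 7 (0101110): 4 ones → 1
Block 8 (1110111): 6 ones → 1
Block 9 (0010011): 3 ones → 0
Block 10 (1101010): 4 ones → 1
Block 11 (0000100): 1 one → 0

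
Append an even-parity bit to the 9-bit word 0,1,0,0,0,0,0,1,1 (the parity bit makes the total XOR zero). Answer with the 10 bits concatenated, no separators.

XOR of the 9 data bits: 0⊕1⊕0⊕0⊕0⊕0⊕0⊕1⊕1 = 1
Parity bit = 1 (so all 10 bits XOR to 0).

0100000111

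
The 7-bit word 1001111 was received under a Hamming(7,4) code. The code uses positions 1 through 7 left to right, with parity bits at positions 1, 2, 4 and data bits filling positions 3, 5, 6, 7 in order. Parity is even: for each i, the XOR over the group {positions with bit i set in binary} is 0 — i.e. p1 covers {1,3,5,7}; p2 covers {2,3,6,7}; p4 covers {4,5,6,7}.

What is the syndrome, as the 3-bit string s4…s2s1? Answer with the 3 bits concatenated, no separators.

s1 (pos 1,3,5,7): 1⊕0⊕1⊕1 = 1
s2 (pos 2,3,6,7): 0⊕0⊕1⊕1 = 0
s4 (pos 4,5,6,7): 1⊕1⊕1⊕1 = 0
Syndrome s4…s1 = 001 → error at position 1.

001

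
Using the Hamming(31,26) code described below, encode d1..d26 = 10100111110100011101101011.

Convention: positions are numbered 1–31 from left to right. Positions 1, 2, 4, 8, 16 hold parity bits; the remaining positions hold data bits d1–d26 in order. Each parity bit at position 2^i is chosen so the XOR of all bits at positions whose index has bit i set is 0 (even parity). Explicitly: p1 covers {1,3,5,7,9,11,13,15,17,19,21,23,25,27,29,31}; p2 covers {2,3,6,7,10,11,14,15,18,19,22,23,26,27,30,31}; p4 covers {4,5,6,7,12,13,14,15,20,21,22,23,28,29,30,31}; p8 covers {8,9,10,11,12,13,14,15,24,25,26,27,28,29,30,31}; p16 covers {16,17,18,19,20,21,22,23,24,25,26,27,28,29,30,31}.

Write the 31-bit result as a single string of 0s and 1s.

Place data at non-parity positions: p1 p2 1 p4 0 1 0 p8 0 1 1 1 1 1 0 p16 1 0 0 0 1 1 1 0 1 1 0 1 0 1 1
p1 (pos 1,3,5,7,9,11,13,15,17,19,21,23,25,27,29,31): XOR of data positions = 1⊕0⊕0⊕0⊕1⊕1⊕0⊕1⊕0⊕1⊕1⊕1⊕0⊕0⊕1 = 0
p2 (pos 2,3,6,7,10,11,14,15,18,19,22,23,26,27,30,31): XOR of data positions = 1⊕1⊕0⊕1⊕1⊕1⊕0⊕0⊕0⊕1⊕1⊕1⊕0⊕1⊕1 = 0
p4 (pos 4,5,6,7,12,13,14,15,20,21,22,23,28,29,30,31): XOR of data positions = 0⊕1⊕0⊕1⊕1⊕1⊕0⊕0⊕1⊕1⊕1⊕1⊕0⊕1⊕1 = 0
p8 (pos 8,9,10,11,12,13,14,15,24,25,26,27,28,29,30,31): XOR of data positions = 0⊕1⊕1⊕1⊕1⊕1⊕0⊕0⊕1⊕1⊕0⊕1⊕0⊕1⊕1 = 0
p16 (pos 16,17,18,19,20,21,22,23,24,25,26,27,28,29,30,31): XOR of data positions = 1⊕0⊕0⊕0⊕1⊕1⊕1⊕0⊕1⊕1⊕0⊕1⊕0⊕1⊕1 = 1
Codeword: 0010010001111101100011101101011

0010010001111101100011101101011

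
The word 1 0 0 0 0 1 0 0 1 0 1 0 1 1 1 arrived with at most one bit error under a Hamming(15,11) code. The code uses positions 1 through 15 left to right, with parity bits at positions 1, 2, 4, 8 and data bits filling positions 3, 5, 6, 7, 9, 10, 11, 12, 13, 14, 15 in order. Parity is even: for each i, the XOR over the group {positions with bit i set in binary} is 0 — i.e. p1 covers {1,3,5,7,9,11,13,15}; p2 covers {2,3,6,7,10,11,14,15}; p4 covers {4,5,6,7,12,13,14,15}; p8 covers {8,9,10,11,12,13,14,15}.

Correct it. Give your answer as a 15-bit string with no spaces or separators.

100001000010111

s1 (pos 1,3,5,7,9,11,13,15): 1⊕0⊕0⊕0⊕1⊕1⊕1⊕1 = 1
s2 (pos 2,3,6,7,10,11,14,15): 0⊕0⊕1⊕0⊕0⊕1⊕1⊕1 = 0
s4 (pos 4,5,6,7,12,13,14,15): 0⊕0⊕1⊕0⊕0⊕1⊕1⊕1 = 0
s8 (pos 8,9,10,11,12,13,14,15): 0⊕1⊕0⊕1⊕0⊕1⊕1⊕1 = 1
Syndrome s8…s1 = 1001 → error at position 9.
Flip position 9: 100001001010111 → 100001000010111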